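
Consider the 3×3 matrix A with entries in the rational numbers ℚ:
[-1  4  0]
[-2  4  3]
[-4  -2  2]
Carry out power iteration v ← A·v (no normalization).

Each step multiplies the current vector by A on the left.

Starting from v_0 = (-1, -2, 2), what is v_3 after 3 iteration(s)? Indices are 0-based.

v_0 = (-1, -2, 2).
v_1 = A·v_0 = (-7, 0, 12).
v_2 = A·v_1 = (7, 50, 52).
v_3 = A·v_2 = (193, 342, -24).

v_3 = (193, 342, -24)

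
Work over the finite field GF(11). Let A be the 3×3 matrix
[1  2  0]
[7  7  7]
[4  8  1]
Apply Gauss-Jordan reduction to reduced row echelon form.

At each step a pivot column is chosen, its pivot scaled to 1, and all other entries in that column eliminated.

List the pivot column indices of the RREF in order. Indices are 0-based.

pivot columns: 0, 1, 2

[1] R0 /= 1  ⇒  (1, 2, 0)
     R1 -= 7·R0  ⇒  (0, 4, 7)
     R2 -= 4·R0  ⇒  (0, 0, 1)
[2] R1 /= 4  ⇒  (0, 1, 10)
     R0 -= 2·R1  ⇒  (1, 0, 2)
[3] R2 /= 1  ⇒  (0, 0, 1)
     R0 -= 2·R2  ⇒  (1, 0, 0)
     R1 -= 10·R2  ⇒  (0, 1, 0)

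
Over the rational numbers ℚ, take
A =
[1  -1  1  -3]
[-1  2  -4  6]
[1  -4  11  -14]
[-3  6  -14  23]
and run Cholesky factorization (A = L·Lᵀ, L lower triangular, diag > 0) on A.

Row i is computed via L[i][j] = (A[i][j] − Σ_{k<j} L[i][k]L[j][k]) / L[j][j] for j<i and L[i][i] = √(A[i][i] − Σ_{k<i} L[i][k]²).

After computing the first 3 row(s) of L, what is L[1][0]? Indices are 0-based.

L[1][0] = -1

Step 1: L[0][0] = √(1) = 1.
  L[1][0] = (-1) / L[0][0] = -1.
Step 2: L[1][1] = √(1) = 1.
  L[2][0] = (1) / L[0][0] = 1.
  L[2][1] = (-3) / L[1][1] = -3.
Step 3: L[2][2] = √(1) = 1.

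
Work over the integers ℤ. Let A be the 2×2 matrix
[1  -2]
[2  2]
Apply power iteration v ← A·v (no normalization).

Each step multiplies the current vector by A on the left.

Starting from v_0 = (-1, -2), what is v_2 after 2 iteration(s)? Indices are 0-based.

v_2 = (15, -6)

v_0 = (-1, -2).
v_1 = A·v_0 = (3, -6).
v_2 = A·v_1 = (15, -6).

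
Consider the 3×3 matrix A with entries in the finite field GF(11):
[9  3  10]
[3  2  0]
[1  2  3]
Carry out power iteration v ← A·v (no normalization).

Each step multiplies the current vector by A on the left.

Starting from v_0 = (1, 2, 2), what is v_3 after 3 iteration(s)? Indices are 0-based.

v_3 = (10, 3, 6)

v_0 = (1, 2, 2).
v_1 = A·v_0 = (2, 7, 0).
v_2 = A·v_1 = (6, 9, 5).
v_3 = A·v_2 = (10, 3, 6).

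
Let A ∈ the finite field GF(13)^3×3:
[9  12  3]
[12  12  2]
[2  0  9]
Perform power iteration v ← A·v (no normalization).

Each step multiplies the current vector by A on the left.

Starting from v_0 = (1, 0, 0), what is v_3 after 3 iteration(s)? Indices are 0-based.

v_0 = (1, 0, 0).
v_1 = A·v_0 = (9, 12, 2).
v_2 = A·v_1 = (10, 9, 10).
v_3 = A·v_2 = (7, 1, 6).

v_3 = (7, 1, 6)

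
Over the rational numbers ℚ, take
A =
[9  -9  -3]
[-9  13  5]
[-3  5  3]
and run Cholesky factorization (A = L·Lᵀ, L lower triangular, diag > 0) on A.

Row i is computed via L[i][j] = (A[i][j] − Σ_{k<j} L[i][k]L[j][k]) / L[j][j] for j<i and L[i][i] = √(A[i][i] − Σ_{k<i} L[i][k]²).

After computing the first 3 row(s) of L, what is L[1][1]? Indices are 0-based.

Step 1: L[0][0] = √(9) = 3.
  L[1][0] = (-9) / L[0][0] = -3.
Step 2: L[1][1] = √(4) = 2.
  L[2][0] = (-3) / L[0][0] = -1.
  L[2][1] = (2) / L[1][1] = 1.
Step 3: L[2][2] = √(1) = 1.

L[1][1] = 2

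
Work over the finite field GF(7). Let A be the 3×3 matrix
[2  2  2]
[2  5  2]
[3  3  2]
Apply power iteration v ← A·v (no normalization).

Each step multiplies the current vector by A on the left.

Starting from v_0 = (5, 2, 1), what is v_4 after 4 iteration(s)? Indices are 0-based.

v_0 = (5, 2, 1).
v_1 = A·v_0 = (2, 1, 2).
v_2 = A·v_1 = (3, 6, 6).
v_3 = A·v_2 = (2, 6, 4).
v_4 = A·v_3 = (3, 0, 4).

v_4 = (3, 0, 4)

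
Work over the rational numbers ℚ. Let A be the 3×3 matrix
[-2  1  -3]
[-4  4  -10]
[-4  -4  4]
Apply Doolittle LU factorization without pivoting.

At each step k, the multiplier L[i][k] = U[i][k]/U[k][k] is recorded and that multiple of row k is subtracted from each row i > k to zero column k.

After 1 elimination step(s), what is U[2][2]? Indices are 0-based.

U[2][2] = 10

k=0: U[0][0]=-2
  eliminate (1,0): mult=2, new row 1: (0, 2, -4); set L[1][0]=2
  eliminate (2,0): mult=2, new row 2: (0, -6, 10); set L[2][0]=2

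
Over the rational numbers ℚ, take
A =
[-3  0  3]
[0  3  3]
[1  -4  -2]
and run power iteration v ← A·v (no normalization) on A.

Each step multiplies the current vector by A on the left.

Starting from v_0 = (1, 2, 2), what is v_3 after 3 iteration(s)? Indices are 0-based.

v_0 = (1, 2, 2).
v_1 = A·v_0 = (3, 12, -11).
v_2 = A·v_1 = (-42, 3, -23).
v_3 = A·v_2 = (57, -60, -8).

v_3 = (57, -60, -8)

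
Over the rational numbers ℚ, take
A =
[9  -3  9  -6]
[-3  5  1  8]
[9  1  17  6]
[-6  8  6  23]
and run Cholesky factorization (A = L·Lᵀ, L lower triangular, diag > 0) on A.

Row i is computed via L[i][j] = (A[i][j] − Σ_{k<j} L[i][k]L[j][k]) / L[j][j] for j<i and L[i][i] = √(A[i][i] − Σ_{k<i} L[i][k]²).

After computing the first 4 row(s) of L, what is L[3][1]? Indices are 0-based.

Step 1: L[0][0] = √(9) = 3.
  L[1][0] = (-3) / L[0][0] = -1.
Step 2: L[1][1] = √(4) = 2.
  L[2][0] = (9) / L[0][0] = 3.
  L[2][1] = (4) / L[1][1] = 2.
Step 3: L[2][2] = √(4) = 2.
  L[3][0] = (-6) / L[0][0] = -2.
  L[3][1] = (6) / L[1][1] = 3.
  L[3][2] = (6) / L[2][2] = 3.
Step 4: L[3][3] = √(1) = 1.

L[3][1] = 3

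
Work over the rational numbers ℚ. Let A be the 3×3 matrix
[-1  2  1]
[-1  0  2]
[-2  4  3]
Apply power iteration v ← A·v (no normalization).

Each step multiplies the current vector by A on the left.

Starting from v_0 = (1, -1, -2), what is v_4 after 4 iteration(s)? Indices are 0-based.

v_0 = (1, -1, -2).
v_1 = A·v_0 = (-5, -5, -12).
v_2 = A·v_1 = (-17, -19, -46).
v_3 = A·v_2 = (-67, -75, -180).
v_4 = A·v_3 = (-263, -293, -706).

v_4 = (-263, -293, -706)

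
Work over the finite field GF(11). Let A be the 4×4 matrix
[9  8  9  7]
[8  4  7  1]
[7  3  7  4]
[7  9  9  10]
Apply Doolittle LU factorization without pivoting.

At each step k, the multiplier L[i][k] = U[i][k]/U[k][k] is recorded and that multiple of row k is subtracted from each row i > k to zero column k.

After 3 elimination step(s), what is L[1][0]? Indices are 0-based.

L[1][0] = 7

Step 1: pivot at (0,0) is 9.
  row1 ← row1 − (7)·row0  ⇒  L[1][0]=7, U row1=(0, 3, 10, 7)
  row2 ← row2 − (2)·row0  ⇒  L[2][0]=2, U row2=(0, 9, 0, 1)
  row3 ← row3 − (2)·row0  ⇒  L[3][0]=2, U row3=(0, 4, 2, 7)
Step 2: pivot at (1,1) is 3.
  row2 ← row2 − (3)·row1  ⇒  L[2][1]=3, U row2=(0, 0, 3, 2)
  row3 ← row3 − (5)·row1  ⇒  L[3][1]=5, U row3=(0, 0, 7, 5)
Step 3: pivot at (2,2) is 3.
  row3 ← row3 − (6)·row2  ⇒  L[3][2]=6, U row3=(0, 0, 0, 4)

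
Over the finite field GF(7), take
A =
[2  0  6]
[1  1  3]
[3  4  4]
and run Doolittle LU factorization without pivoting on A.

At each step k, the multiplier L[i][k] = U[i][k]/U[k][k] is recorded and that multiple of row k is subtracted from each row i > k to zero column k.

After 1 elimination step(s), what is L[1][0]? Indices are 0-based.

L[1][0] = 4

k=0: U[0][0]=2
  eliminate (1,0): mult=4, new row 1: (0, 1, 0); set L[1][0]=4
  eliminate (2,0): mult=5, new row 2: (0, 4, 2); set L[2][0]=5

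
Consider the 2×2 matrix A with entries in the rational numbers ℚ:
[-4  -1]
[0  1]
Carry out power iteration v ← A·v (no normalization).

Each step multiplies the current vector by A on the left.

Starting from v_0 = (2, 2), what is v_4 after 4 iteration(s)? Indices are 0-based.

v_4 = (614, 2)

v_0 = (2, 2).
v_1 = A·v_0 = (-10, 2).
v_2 = A·v_1 = (38, 2).
v_3 = A·v_2 = (-154, 2).
v_4 = A·v_3 = (614, 2).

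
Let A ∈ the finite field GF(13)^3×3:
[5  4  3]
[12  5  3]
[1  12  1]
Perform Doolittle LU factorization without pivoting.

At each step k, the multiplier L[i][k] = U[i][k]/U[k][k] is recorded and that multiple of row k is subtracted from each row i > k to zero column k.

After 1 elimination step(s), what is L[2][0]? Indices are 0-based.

L[2][0] = 8

k=0: U[0][0]=5
  eliminate (1,0): mult=5, new row 1: (0, 11, 1); set L[1][0]=5
  eliminate (2,0): mult=8, new row 2: (0, 6, 3); set L[2][0]=8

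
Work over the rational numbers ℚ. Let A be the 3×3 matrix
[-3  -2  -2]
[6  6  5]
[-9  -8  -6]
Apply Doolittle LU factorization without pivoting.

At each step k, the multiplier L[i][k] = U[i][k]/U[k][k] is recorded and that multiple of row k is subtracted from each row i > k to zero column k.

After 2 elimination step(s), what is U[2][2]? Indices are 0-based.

U[2][2] = 1

k=0: U[0][0]=-3
  eliminate (1,0): mult=-2, new row 1: (0, 2, 1); set L[1][0]=-2
  eliminate (2,0): mult=3, new row 2: (0, -2, 0); set L[2][0]=3
k=1: U[1][1]=2
  eliminate (2,1): mult=-1, new row 2: (0, 0, 1); set L[2][1]=-1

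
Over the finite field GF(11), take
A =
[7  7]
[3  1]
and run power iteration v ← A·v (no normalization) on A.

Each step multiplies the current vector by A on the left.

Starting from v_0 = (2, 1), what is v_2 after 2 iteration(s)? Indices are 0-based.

v_0 = (2, 1).
v_1 = A·v_0 = (10, 7).
v_2 = A·v_1 = (9, 4).

v_2 = (9, 4)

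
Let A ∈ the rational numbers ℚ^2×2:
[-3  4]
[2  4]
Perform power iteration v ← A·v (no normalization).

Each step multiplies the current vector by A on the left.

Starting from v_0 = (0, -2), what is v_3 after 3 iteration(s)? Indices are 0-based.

v_0 = (0, -2).
v_1 = A·v_0 = (-8, -8).
v_2 = A·v_1 = (-8, -48).
v_3 = A·v_2 = (-168, -208).

v_3 = (-168, -208)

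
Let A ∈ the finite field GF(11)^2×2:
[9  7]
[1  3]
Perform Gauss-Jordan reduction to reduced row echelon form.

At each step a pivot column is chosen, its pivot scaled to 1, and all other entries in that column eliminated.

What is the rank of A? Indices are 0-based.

rank = 2

step 1: normalize row 0 (÷9) = (1, 2)
  row 1: subtract 1×row0 = (0, 1)
step 2: normalize row 1 (÷1) = (0, 1)
  row 0: subtract 2×row1 = (1, 0)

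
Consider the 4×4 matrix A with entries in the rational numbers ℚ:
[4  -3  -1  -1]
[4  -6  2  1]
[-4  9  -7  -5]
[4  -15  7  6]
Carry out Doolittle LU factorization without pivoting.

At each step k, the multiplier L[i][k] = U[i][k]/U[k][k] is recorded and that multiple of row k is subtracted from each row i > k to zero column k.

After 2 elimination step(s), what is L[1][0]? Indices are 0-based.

k=0: U[0][0]=4
  eliminate (1,0): mult=1, new row 1: (0, -3, 3, 2); set L[1][0]=1
  eliminate (2,0): mult=-1, new row 2: (0, 6, -8, -6); set L[2][0]=-1
  eliminate (3,0): mult=1, new row 3: (0, -12, 8, 7); set L[3][0]=1
k=1: U[1][1]=-3
  eliminate (2,1): mult=-2, new row 2: (0, 0, -2, -2); set L[2][1]=-2
  eliminate (3,1): mult=4, new row 3: (0, 0, -4, -1); set L[3][1]=4

L[1][0] = 1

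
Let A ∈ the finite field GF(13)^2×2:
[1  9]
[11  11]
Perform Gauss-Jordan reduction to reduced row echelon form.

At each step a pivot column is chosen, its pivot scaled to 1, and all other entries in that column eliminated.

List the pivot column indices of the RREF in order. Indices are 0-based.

step 1: normalize row 0 (÷1) = (1, 9)
  row 1: subtract 11×row0 = (0, 3)
step 2: normalize row 1 (÷3) = (0, 1)
  row 0: subtract 9×row1 = (1, 0)

pivot columns: 0, 1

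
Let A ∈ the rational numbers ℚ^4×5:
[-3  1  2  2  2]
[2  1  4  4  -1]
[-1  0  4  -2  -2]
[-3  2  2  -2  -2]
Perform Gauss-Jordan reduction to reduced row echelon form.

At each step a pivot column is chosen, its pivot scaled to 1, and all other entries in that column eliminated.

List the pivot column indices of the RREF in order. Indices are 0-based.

pivot columns: 0, 1, 2, 3

[1] R0 /= -3  ⇒  (1, -1/3, -2/3, -2/3, -2/3)
     R1 -= 2·R0  ⇒  (0, 5/3, 16/3, 16/3, 1/3)
     R2 -= -1·R0  ⇒  (0, -1/3, 10/3, -8/3, -8/3)
     R3 -= -3·R0  ⇒  (0, 1, 0, -4, -4)
[2] R1 /= 5/3  ⇒  (0, 1, 16/5, 16/5, 1/5)
     R0 -= -1/3·R1  ⇒  (1, 0, 2/5, 2/5, -3/5)
     R2 -= -1/3·R1  ⇒  (0, 0, 22/5, -8/5, -13/5)
     R3 -= 1·R1  ⇒  (0, 0, -16/5, -36/5, -21/5)
[3] R2 /= 22/5  ⇒  (0, 0, 1, -4/11, -13/22)
     R0 -= 2/5·R2  ⇒  (1, 0, 0, 6/11, -4/11)
     R1 -= 16/5·R2  ⇒  (0, 1, 0, 48/11, 23/11)
     R3 -= -16/5·R2  ⇒  (0, 0, 0, -92/11, -67/11)
[4] R3 /= -92/11  ⇒  (0, 0, 0, 1, 67/92)
     R0 -= 6/11·R3  ⇒  (1, 0, 0, 0, -35/46)
     R1 -= 48/11·R3  ⇒  (0, 1, 0, 0, -25/23)
     R2 -= -4/11·R3  ⇒  (0, 0, 1, 0, -15/46)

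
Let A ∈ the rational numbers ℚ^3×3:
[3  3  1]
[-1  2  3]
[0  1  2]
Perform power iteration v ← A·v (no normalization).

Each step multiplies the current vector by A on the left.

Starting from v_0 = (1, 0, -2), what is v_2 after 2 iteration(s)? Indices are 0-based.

v_0 = (1, 0, -2).
v_1 = A·v_0 = (1, -7, -4).
v_2 = A·v_1 = (-22, -27, -15).

v_2 = (-22, -27, -15)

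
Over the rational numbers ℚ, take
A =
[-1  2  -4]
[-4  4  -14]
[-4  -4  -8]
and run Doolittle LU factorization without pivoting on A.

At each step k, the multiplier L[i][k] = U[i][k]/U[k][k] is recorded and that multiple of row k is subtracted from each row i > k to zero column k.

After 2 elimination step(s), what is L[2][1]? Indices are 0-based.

L[2][1] = 3

Step 1: pivot at (0,0) is -1.
  row1 ← row1 − (4)·row0  ⇒  L[1][0]=4, U row1=(0, -4, 2)
  row2 ← row2 − (4)·row0  ⇒  L[2][0]=4, U row2=(0, -12, 8)
Step 2: pivot at (1,1) is -4.
  row2 ← row2 − (3)·row1  ⇒  L[2][1]=3, U row2=(0, 0, 2)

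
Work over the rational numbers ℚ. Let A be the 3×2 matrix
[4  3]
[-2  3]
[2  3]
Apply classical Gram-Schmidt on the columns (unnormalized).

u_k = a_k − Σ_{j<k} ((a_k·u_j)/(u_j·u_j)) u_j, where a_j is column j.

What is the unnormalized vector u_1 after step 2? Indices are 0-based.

Step 1: u_0 = a_0 = (4, -2, 2).
Step 2: u_1 = a_1 − (1/2)·u_0 = (1, 4, 2).

u_1 = (1, 4, 2)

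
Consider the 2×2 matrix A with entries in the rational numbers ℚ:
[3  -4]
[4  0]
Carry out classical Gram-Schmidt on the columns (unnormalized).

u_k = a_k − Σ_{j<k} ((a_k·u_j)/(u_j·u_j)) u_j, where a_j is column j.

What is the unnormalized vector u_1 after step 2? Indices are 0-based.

u_1 = (-64/25, 48/25)

Step 1: u_0 = a_0 = (3, 4).
Step 2: u_1 = a_1 − (-12/25)·u_0 = (-64/25, 48/25).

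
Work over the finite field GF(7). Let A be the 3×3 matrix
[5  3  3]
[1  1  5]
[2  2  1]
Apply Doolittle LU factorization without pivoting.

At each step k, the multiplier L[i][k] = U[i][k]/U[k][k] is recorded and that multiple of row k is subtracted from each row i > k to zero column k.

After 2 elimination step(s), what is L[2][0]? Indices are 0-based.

[col 0] pivot 5
  R1 -= 3*R0 → (0, 6, 3)  (L[1][0] := 3)
  R2 -= 6*R0 → (0, 5, 4)  (L[2][0] := 6)
[col 1] pivot 6
  R2 -= 2*R1 → (0, 0, 5)  (L[2][1] := 2)

L[2][0] = 6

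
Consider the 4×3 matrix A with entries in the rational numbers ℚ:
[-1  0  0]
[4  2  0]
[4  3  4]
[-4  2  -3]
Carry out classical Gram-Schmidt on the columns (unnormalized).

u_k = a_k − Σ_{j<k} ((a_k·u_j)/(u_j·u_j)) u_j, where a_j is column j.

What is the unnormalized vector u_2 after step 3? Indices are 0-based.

Step 1: u_0 = a_0 = (-1, 4, 4, -4).
Step 2: u_1 = a_1 − (12/49)·u_0 = (12/49, 50/49, 99/49, 146/49).
Step 3: u_2 = a_2 − (4/7)·u_0 − (-42/689)·u_1 = (404/689, -1532/689, 1266/689, -367/689).

u_2 = (404/689, -1532/689, 1266/689, -367/689)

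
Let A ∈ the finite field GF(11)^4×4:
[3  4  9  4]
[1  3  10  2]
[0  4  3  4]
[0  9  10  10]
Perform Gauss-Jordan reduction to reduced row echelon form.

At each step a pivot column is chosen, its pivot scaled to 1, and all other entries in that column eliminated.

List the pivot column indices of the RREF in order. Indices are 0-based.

pivot columns: 0, 1, 2, 3

[1] R0 /= 3  ⇒  (1, 5, 3, 5)
     R1 -= 1·R0  ⇒  (0, 9, 7, 8)
[2] R1 /= 9  ⇒  (0, 1, 2, 7)
     R0 -= 5·R1  ⇒  (1, 0, 4, 3)
     R2 -= 4·R1  ⇒  (0, 0, 6, 9)
     R3 -= 9·R1  ⇒  (0, 0, 3, 2)
[3] R2 /= 6  ⇒  (0, 0, 1, 7)
     R0 -= 4·R2  ⇒  (1, 0, 0, 8)
     R1 -= 2·R2  ⇒  (0, 1, 0, 4)
     R3 -= 3·R2  ⇒  (0, 0, 0, 3)
[4] R3 /= 3  ⇒  (0, 0, 0, 1)
     R0 -= 8·R3  ⇒  (1, 0, 0, 0)
     R1 -= 4·R3  ⇒  (0, 1, 0, 0)
     R2 -= 7·R3  ⇒  (0, 0, 1, 0)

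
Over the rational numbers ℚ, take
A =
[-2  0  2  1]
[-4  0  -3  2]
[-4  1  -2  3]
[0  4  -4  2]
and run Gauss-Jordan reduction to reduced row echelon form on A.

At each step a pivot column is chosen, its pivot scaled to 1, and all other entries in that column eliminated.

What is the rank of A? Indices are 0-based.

rank = 4

pivot(0,0)=-2: scale R0 → (1, 0, -1, -1/2)
  clear (1,0): R1 −= (-4)R0 → (0, 0, -7, 0)
  clear (2,0): R2 −= (-4)R0 → (0, 1, -6, 1)
pivot(1,1): swap R1↔R2
pivot(1,1)=1: scale R1 → (0, 1, -6, 1)
  clear (3,1): R3 −= (4)R1 → (0, 0, 20, -2)
pivot(2,2)=-7: scale R2 → (0, 0, 1, 0)
  clear (0,2): R0 −= (-1)R2 → (1, 0, 0, -1/2)
  clear (1,2): R1 −= (-6)R2 → (0, 1, 0, 1)
  clear (3,2): R3 −= (20)R2 → (0, 0, 0, -2)
pivot(3,3)=-2: scale R3 → (0, 0, 0, 1)
  clear (0,3): R0 −= (-1/2)R3 → (1, 0, 0, 0)
  clear (1,3): R1 −= (1)R3 → (0, 1, 0, 0)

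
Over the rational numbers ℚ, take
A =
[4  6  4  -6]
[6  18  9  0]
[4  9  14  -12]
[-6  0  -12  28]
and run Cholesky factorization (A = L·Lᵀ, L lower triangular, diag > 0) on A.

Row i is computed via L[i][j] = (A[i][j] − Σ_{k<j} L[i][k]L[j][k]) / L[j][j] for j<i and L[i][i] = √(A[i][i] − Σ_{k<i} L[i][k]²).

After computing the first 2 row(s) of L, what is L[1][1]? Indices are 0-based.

Step 1: L[0][0] = √(4) = 2.
  L[1][0] = (6) / L[0][0] = 3.
Step 2: L[1][1] = √(9) = 3.

L[1][1] = 3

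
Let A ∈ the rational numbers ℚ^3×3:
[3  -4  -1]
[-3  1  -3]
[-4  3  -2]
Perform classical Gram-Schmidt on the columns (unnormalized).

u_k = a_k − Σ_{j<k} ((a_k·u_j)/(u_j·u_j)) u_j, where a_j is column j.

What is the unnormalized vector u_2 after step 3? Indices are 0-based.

u_2 = (-2/31, 14/155, -18/155)

Step 1: u_0 = a_0 = (3, -3, -4).
Step 2: u_1 = a_1 − (-27/34)·u_0 = (-55/34, -47/34, -3/17).
Step 3: u_2 = a_2 − (7/17)·u_0 − (208/155)·u_1 = (-2/31, 14/155, -18/155).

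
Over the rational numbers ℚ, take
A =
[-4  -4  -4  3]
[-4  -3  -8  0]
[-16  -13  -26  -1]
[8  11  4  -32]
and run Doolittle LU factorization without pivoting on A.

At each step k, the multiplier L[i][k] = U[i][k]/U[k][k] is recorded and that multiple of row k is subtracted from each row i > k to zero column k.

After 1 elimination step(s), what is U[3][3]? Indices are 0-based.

Step 1: pivot at (0,0) is -4.
  row1 ← row1 − (1)·row0  ⇒  L[1][0]=1, U row1=(0, 1, -4, -3)
  row2 ← row2 − (4)·row0  ⇒  L[2][0]=4, U row2=(0, 3, -10, -13)
  row3 ← row3 − (-2)·row0  ⇒  L[3][0]=-2, U row3=(0, 3, -4, -26)

U[3][3] = -26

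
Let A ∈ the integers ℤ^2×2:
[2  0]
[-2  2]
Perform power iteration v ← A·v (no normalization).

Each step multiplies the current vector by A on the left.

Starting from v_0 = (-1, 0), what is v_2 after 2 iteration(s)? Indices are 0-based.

v_0 = (-1, 0).
v_1 = A·v_0 = (-2, 2).
v_2 = A·v_1 = (-4, 8).

v_2 = (-4, 8)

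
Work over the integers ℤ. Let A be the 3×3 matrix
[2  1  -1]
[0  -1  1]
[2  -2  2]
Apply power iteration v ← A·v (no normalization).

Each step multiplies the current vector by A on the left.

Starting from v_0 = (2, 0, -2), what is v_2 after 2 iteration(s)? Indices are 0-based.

v_0 = (2, 0, -2).
v_1 = A·v_0 = (6, -2, 0).
v_2 = A·v_1 = (10, 2, 16).

v_2 = (10, 2, 16)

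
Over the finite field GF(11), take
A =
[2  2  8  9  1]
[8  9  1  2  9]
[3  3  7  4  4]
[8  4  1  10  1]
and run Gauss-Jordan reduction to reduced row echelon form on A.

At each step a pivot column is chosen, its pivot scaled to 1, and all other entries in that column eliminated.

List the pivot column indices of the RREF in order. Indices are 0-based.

pivot(0,0)=2: scale R0 → (1, 1, 4, 10, 6)
  clear (1,0): R1 −= (8)R0 → (0, 1, 2, 10, 5)
  clear (2,0): R2 −= (3)R0 → (0, 0, 6, 7, 8)
  clear (3,0): R3 −= (8)R0 → (0, 7, 2, 7, 8)
pivot(1,1)=1: scale R1 → (0, 1, 2, 10, 5)
  clear (0,1): R0 −= (1)R1 → (1, 0, 2, 0, 1)
  clear (3,1): R3 −= (7)R1 → (0, 0, 10, 3, 6)
pivot(2,2)=6: scale R2 → (0, 0, 1, 3, 5)
  clear (0,2): R0 −= (2)R2 → (1, 0, 0, 5, 2)
  clear (1,2): R1 −= (2)R2 → (0, 1, 0, 4, 6)
  clear (3,2): R3 −= (10)R2 → (0, 0, 0, 6, 0)
pivot(3,3)=6: scale R3 → (0, 0, 0, 1, 0)
  clear (0,3): R0 −= (5)R3 → (1, 0, 0, 0, 2)
  clear (1,3): R1 −= (4)R3 → (0, 1, 0, 0, 6)
  clear (2,3): R2 −= (3)R3 → (0, 0, 1, 0, 5)

pivot columns: 0, 1, 2, 3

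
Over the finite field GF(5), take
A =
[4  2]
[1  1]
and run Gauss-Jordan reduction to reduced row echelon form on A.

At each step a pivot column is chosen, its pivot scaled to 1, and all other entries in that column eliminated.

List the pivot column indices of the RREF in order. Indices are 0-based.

pivot columns: 0, 1

step 1: normalize row 0 (÷4) = (1, 3)
  row 1: subtract 1×row0 = (0, 3)
step 2: normalize row 1 (÷3) = (0, 1)
  row 0: subtract 3×row1 = (1, 0)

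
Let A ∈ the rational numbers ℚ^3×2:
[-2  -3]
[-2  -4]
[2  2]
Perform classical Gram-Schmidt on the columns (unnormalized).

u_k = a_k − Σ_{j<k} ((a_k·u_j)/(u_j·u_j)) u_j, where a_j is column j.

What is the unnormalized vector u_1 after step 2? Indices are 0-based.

u_1 = (0, -1, -1)

Step 1: u_0 = a_0 = (-2, -2, 2).
Step 2: u_1 = a_1 − (3/2)·u_0 = (0, -1, -1).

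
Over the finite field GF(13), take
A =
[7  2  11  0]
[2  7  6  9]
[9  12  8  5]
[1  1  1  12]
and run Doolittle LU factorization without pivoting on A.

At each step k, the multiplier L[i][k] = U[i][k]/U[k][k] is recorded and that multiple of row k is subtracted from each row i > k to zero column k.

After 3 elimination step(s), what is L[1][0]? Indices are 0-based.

L[1][0] = 4

k=0: U[0][0]=7
  eliminate (1,0): mult=4, new row 1: (0, 12, 1, 9); set L[1][0]=4
  eliminate (2,0): mult=5, new row 2: (0, 2, 5, 5); set L[2][0]=5
  eliminate (3,0): mult=2, new row 3: (0, 10, 5, 12); set L[3][0]=2
k=1: U[1][1]=12
  eliminate (2,1): mult=11, new row 2: (0, 0, 7, 10); set L[2][1]=11
  eliminate (3,1): mult=3, new row 3: (0, 0, 2, 11); set L[3][1]=3
k=2: U[2][2]=7
  eliminate (3,2): mult=4, new row 3: (0, 0, 0, 10); set L[3][2]=4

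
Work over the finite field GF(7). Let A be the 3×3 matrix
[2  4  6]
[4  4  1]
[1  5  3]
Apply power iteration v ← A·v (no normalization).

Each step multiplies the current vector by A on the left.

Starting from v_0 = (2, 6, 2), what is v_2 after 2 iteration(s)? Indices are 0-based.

v_2 = (3, 5, 2)

v_0 = (2, 6, 2).
v_1 = A·v_0 = (5, 6, 3).
v_2 = A·v_1 = (3, 5, 2).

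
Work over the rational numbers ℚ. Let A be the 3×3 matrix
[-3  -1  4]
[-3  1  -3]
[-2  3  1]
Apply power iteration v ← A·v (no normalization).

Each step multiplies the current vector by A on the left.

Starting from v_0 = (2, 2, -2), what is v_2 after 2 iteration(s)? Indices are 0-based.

v_0 = (2, 2, -2).
v_1 = A·v_0 = (-16, 2, 0).
v_2 = A·v_1 = (46, 50, 38).

v_2 = (46, 50, 38)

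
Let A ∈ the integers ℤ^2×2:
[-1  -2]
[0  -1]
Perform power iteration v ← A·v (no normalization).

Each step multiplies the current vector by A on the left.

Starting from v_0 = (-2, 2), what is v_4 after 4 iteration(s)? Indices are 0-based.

v_4 = (14, 2)

v_0 = (-2, 2).
v_1 = A·v_0 = (-2, -2).
v_2 = A·v_1 = (6, 2).
v_3 = A·v_2 = (-10, -2).
v_4 = A·v_3 = (14, 2).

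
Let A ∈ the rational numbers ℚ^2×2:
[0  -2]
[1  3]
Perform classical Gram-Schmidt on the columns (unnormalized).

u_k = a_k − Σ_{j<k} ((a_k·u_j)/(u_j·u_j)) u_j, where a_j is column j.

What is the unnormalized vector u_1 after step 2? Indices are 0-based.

Step 1: u_0 = a_0 = (0, 1).
Step 2: u_1 = a_1 − (3)·u_0 = (-2, 0).

u_1 = (-2, 0)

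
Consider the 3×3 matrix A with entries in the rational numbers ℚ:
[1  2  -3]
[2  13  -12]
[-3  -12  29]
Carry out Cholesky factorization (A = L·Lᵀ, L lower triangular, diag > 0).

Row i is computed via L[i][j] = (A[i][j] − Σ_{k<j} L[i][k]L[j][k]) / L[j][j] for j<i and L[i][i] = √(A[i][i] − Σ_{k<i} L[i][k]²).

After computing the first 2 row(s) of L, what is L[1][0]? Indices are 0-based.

L[1][0] = 2

Step 1: L[0][0] = √(1) = 1.
  L[1][0] = (2) / L[0][0] = 2.
Step 2: L[1][1] = √(9) = 3.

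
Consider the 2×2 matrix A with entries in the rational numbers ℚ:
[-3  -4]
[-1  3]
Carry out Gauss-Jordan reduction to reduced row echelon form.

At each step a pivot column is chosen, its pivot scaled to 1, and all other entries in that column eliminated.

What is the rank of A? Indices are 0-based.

step 1: normalize row 0 (÷-3) = (1, 4/3)
  row 1: subtract -1×row0 = (0, 13/3)
step 2: normalize row 1 (÷13/3) = (0, 1)
  row 0: subtract 4/3×row1 = (1, 0)

rank = 2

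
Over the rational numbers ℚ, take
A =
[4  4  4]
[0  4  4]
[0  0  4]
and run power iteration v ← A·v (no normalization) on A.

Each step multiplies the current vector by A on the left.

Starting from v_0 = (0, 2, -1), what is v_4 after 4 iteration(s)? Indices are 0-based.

v_0 = (0, 2, -1).
v_1 = A·v_0 = (4, 4, -4).
v_2 = A·v_1 = (16, 0, -16).
v_3 = A·v_2 = (0, -64, -64).
v_4 = A·v_3 = (-512, -512, -256).

v_4 = (-512, -512, -256)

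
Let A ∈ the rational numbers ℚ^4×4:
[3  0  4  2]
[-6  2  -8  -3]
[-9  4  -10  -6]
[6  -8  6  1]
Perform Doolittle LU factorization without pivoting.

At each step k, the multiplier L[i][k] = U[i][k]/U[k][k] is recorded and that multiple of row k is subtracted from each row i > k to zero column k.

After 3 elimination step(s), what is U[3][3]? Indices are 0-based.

U[3][3] = -1

[col 0] pivot 3
  R1 -= -2*R0 → (0, 2, 0, 1)  (L[1][0] := -2)
  R2 -= -3*R0 → (0, 4, 2, 0)  (L[2][0] := -3)
  R3 -= 2*R0 → (0, -8, -2, -3)  (L[3][0] := 2)
[col 1] pivot 2
  R2 -= 2*R1 → (0, 0, 2, -2)  (L[2][1] := 2)
  R3 -= -4*R1 → (0, 0, -2, 1)  (L[3][1] := -4)
[col 2] pivot 2
  R3 -= -1*R2 → (0, 0, 0, -1)  (L[3][2] := -1)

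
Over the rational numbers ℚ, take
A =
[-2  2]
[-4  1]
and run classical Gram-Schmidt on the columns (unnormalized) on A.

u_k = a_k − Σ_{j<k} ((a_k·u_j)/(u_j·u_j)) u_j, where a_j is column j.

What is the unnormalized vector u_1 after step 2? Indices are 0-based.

u_1 = (6/5, -3/5)

Step 1: u_0 = a_0 = (-2, -4).
Step 2: u_1 = a_1 − (-2/5)·u_0 = (6/5, -3/5).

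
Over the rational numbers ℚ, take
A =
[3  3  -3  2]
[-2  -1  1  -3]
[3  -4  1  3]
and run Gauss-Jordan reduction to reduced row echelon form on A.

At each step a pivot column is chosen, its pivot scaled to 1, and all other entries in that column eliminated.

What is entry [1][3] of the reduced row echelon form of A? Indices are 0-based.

M[1][3] = 17/9

pivot(0,0)=3: scale R0 → (1, 1, -1, 2/3)
  clear (1,0): R1 −= (-2)R0 → (0, 1, -1, -5/3)
  clear (2,0): R2 −= (3)R0 → (0, -7, 4, 1)
pivot(1,1)=1: scale R1 → (0, 1, -1, -5/3)
  clear (0,1): R0 −= (1)R1 → (1, 0, 0, 7/3)
  clear (2,1): R2 −= (-7)R1 → (0, 0, -3, -32/3)
pivot(2,2)=-3: scale R2 → (0, 0, 1, 32/9)
  clear (1,2): R1 −= (-1)R2 → (0, 1, 0, 17/9)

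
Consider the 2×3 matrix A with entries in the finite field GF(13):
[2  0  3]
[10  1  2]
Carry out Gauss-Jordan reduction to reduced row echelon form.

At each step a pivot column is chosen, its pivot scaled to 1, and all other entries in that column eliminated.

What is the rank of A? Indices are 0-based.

[1] R0 /= 2  ⇒  (1, 0, 8)
     R1 -= 10·R0  ⇒  (0, 1, 0)
[2] R1 /= 1  ⇒  (0, 1, 0)

rank = 2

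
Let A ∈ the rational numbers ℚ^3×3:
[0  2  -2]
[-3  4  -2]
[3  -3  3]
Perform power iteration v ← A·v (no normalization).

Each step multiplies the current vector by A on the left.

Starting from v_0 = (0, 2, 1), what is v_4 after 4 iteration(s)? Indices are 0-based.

v_4 = (330, 228, -225)

v_0 = (0, 2, 1).
v_1 = A·v_0 = (2, 6, -3).
v_2 = A·v_1 = (18, 24, -21).
v_3 = A·v_2 = (90, 84, -81).
v_4 = A·v_3 = (330, 228, -225).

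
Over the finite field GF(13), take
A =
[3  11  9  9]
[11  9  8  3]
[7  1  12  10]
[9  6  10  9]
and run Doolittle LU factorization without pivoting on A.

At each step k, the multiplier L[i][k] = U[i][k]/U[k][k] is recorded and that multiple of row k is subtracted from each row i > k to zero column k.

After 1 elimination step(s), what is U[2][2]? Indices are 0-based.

k=0: U[0][0]=3
  eliminate (1,0): mult=8, new row 1: (0, 12, 1, 9); set L[1][0]=8
  eliminate (2,0): mult=11, new row 2: (0, 10, 4, 2); set L[2][0]=11
  eliminate (3,0): mult=3, new row 3: (0, 12, 9, 8); set L[3][0]=3

U[2][2] = 4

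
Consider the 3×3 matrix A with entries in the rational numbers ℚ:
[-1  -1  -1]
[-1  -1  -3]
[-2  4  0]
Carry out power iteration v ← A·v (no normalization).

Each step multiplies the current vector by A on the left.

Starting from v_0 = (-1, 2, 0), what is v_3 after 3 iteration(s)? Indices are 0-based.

v_3 = (38, 42, -96)

v_0 = (-1, 2, 0).
v_1 = A·v_0 = (-1, -1, 10).
v_2 = A·v_1 = (-8, -28, -2).
v_3 = A·v_2 = (38, 42, -96).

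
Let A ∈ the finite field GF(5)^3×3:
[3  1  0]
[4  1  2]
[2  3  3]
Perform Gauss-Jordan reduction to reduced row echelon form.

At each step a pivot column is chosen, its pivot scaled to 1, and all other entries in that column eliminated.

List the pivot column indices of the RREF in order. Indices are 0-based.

pivot(0,0)=3: scale R0 → (1, 2, 0)
  clear (1,0): R1 −= (4)R0 → (0, 3, 2)
  clear (2,0): R2 −= (2)R0 → (0, 4, 3)
pivot(1,1)=3: scale R1 → (0, 1, 4)
  clear (0,1): R0 −= (2)R1 → (1, 0, 2)
  clear (2,1): R2 −= (4)R1 → (0, 0, 2)
pivot(2,2)=2: scale R2 → (0, 0, 1)
  clear (0,2): R0 −= (2)R2 → (1, 0, 0)
  clear (1,2): R1 −= (4)R2 → (0, 1, 0)

pivot columns: 0, 1, 2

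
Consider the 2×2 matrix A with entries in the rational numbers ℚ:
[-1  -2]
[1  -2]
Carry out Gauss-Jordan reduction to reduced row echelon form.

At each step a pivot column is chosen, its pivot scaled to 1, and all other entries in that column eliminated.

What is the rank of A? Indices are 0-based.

rank = 2

pivot(0,0)=-1: scale R0 → (1, 2)
  clear (1,0): R1 −= (1)R0 → (0, -4)
pivot(1,1)=-4: scale R1 → (0, 1)
  clear (0,1): R0 −= (2)R1 → (1, 0)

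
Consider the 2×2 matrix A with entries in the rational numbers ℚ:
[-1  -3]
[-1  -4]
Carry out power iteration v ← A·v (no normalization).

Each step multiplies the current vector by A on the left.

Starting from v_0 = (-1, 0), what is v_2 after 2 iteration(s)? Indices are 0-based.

v_2 = (-4, -5)

v_0 = (-1, 0).
v_1 = A·v_0 = (1, 1).
v_2 = A·v_1 = (-4, -5).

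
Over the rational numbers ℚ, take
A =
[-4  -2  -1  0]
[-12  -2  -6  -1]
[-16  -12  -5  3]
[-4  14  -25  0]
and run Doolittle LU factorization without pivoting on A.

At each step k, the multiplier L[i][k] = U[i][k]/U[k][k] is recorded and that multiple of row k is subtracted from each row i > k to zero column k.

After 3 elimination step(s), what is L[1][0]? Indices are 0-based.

L[1][0] = 3

Step 1: pivot at (0,0) is -4.
  row1 ← row1 − (3)·row0  ⇒  L[1][0]=3, U row1=(0, 4, -3, -1)
  row2 ← row2 − (4)·row0  ⇒  L[2][0]=4, U row2=(0, -4, -1, 3)
  row3 ← row3 − (1)·row0  ⇒  L[3][0]=1, U row3=(0, 16, -24, 0)
Step 2: pivot at (1,1) is 4.
  row2 ← row2 − (-1)·row1  ⇒  L[2][1]=-1, U row2=(0, 0, -4, 2)
  row3 ← row3 − (4)·row1  ⇒  L[3][1]=4, U row3=(0, 0, -12, 4)
Step 3: pivot at (2,2) is -4.
  row3 ← row3 − (3)·row2  ⇒  L[3][2]=3, U row3=(0, 0, 0, -2)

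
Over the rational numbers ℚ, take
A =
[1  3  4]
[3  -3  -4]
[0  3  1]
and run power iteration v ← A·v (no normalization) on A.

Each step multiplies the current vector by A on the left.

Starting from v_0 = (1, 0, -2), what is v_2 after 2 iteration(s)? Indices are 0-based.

v_2 = (18, -46, 31)

v_0 = (1, 0, -2).
v_1 = A·v_0 = (-7, 11, -2).
v_2 = A·v_1 = (18, -46, 31).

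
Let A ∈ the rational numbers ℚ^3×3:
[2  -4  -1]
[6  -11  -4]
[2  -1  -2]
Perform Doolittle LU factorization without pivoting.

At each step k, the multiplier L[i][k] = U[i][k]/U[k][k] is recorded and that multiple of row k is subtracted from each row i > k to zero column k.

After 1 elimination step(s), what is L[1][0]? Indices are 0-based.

Step 1: pivot at (0,0) is 2.
  row1 ← row1 − (3)·row0  ⇒  L[1][0]=3, U row1=(0, 1, -1)
  row2 ← row2 − (1)·row0  ⇒  L[2][0]=1, U row2=(0, 3, -1)

L[1][0] = 3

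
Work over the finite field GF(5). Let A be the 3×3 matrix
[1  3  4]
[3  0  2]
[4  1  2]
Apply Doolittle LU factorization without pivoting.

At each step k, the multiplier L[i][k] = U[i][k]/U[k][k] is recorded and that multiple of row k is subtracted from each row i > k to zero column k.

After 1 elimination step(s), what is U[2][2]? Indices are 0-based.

[col 0] pivot 1
  R1 -= 3*R0 → (0, 1, 0)  (L[1][0] := 3)
  R2 -= 4*R0 → (0, 4, 1)  (L[2][0] := 4)

U[2][2] = 1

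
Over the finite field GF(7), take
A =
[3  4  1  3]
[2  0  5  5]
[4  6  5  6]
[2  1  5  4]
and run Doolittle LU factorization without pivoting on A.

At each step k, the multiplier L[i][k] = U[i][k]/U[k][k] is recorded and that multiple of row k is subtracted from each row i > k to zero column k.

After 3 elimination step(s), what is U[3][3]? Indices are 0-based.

U[3][3] = 6

[col 0] pivot 3
  R1 -= 3*R0 → (0, 2, 2, 3)  (L[1][0] := 3)
  R2 -= 6*R0 → (0, 3, 6, 2)  (L[2][0] := 6)
  R3 -= 3*R0 → (0, 3, 2, 2)  (L[3][0] := 3)
[col 1] pivot 2
  R2 -= 5*R1 → (0, 0, 3, 1)  (L[2][1] := 5)
  R3 -= 5*R1 → (0, 0, 6, 1)  (L[3][1] := 5)
[col 2] pivot 3
  R3 -= 2*R2 → (0, 0, 0, 6)  (L[3][2] := 2)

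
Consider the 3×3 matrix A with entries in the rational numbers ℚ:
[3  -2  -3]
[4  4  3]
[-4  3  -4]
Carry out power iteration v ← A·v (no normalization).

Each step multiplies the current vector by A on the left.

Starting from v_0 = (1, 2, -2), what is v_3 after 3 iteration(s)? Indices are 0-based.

v_0 = (1, 2, -2).
v_1 = A·v_0 = (5, 6, 10).
v_2 = A·v_1 = (-27, 74, -42).
v_3 = A·v_2 = (-103, 62, 498).

v_3 = (-103, 62, 498)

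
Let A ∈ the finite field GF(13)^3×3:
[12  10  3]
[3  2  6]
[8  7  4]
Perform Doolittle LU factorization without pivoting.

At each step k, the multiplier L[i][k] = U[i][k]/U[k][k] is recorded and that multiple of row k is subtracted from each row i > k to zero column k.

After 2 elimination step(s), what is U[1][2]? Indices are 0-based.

Step 1: pivot at (0,0) is 12.
  row1 ← row1 − (10)·row0  ⇒  L[1][0]=10, U row1=(0, 6, 2)
  row2 ← row2 − (5)·row0  ⇒  L[2][0]=5, U row2=(0, 9, 2)
Step 2: pivot at (1,1) is 6.
  row2 ← row2 − (8)·row1  ⇒  L[2][1]=8, U row2=(0, 0, 12)

U[1][2] = 2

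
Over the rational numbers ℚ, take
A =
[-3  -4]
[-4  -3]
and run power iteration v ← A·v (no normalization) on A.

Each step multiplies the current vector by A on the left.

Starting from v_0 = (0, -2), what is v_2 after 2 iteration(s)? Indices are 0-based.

v_0 = (0, -2).
v_1 = A·v_0 = (8, 6).
v_2 = A·v_1 = (-48, -50).

v_2 = (-48, -50)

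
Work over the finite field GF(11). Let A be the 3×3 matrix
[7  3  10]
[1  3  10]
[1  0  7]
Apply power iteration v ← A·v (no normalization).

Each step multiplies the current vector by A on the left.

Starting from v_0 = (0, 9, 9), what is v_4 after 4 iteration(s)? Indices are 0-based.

v_0 = (0, 9, 9).
v_1 = A·v_0 = (7, 7, 8).
v_2 = A·v_1 = (7, 9, 8).
v_3 = A·v_2 = (2, 4, 8).
v_4 = A·v_3 = (7, 6, 3).

v_4 = (7, 6, 3)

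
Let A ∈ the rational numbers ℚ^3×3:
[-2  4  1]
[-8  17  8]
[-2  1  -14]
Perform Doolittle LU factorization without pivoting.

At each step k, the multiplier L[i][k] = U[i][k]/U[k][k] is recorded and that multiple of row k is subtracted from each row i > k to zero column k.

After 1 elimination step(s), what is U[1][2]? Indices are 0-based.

k=0: U[0][0]=-2
  eliminate (1,0): mult=4, new row 1: (0, 1, 4); set L[1][0]=4
  eliminate (2,0): mult=1, new row 2: (0, -3, -15); set L[2][0]=1

U[1][2] = 4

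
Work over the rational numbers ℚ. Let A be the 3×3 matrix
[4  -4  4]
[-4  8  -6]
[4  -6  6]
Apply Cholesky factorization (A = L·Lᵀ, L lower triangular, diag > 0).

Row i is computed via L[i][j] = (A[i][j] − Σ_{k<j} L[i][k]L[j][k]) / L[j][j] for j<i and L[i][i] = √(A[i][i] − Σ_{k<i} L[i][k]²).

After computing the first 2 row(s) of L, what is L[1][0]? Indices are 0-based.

L[1][0] = -2

Step 1: L[0][0] = √(4) = 2.
  L[1][0] = (-4) / L[0][0] = -2.
Step 2: L[1][1] = √(4) = 2.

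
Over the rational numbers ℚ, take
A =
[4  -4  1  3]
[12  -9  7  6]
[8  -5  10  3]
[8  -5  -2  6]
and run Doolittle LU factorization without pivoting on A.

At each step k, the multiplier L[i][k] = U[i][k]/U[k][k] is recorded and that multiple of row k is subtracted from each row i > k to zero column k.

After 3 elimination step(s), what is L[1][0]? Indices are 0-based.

L[1][0] = 3

Step 1: pivot at (0,0) is 4.
  row1 ← row1 − (3)·row0  ⇒  L[1][0]=3, U row1=(0, 3, 4, -3)
  row2 ← row2 − (2)·row0  ⇒  L[2][0]=2, U row2=(0, 3, 8, -3)
  row3 ← row3 − (2)·row0  ⇒  L[3][0]=2, U row3=(0, 3, -4, 0)
Step 2: pivot at (1,1) is 3.
  row2 ← row2 − (1)·row1  ⇒  L[2][1]=1, U row2=(0, 0, 4, 0)
  row3 ← row3 − (1)·row1  ⇒  L[3][1]=1, U row3=(0, 0, -8, 3)
Step 3: pivot at (2,2) is 4.
  row3 ← row3 − (-2)·row2  ⇒  L[3][2]=-2, U row3=(0, 0, 0, 3)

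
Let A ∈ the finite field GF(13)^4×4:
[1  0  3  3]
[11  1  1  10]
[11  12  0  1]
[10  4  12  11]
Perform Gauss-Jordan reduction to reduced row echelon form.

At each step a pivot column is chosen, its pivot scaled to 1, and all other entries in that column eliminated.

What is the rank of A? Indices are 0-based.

rank = 4

step 1: normalize row 0 (÷1) = (1, 0, 3, 3)
  row 1: subtract 11×row0 = (0, 1, 7, 3)
  row 2: subtract 11×row0 = (0, 12, 6, 7)
  row 3: subtract 10×row0 = (0, 4, 8, 7)
step 2: normalize row 1 (÷1) = (0, 1, 7, 3)
  row 2: subtract 12×row1 = (0, 0, 0, 10)
  row 3: subtract 4×row1 = (0, 0, 6, 8)
step 3: exchange rows 2,3
step 3: normalize row 2 (÷6) = (0, 0, 1, 10)
  row 0: subtract 3×row2 = (1, 0, 0, 12)
  row 1: subtract 7×row2 = (0, 1, 0, 11)
step 4: normalize row 3 (÷10) = (0, 0, 0, 1)
  row 0: subtract 12×row3 = (1, 0, 0, 0)
  row 1: subtract 11×row3 = (0, 1, 0, 0)
  row 2: subtract 10×row3 = (0, 0, 1, 0)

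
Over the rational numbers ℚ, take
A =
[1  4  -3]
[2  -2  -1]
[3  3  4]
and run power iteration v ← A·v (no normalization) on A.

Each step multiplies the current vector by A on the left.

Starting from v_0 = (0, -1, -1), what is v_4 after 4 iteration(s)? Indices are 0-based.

v_0 = (0, -1, -1).
v_1 = A·v_0 = (-1, 3, -7).
v_2 = A·v_1 = (32, -1, -22).
v_3 = A·v_2 = (94, 88, 5).
v_4 = A·v_3 = (431, 7, 566).

v_4 = (431, 7, 566)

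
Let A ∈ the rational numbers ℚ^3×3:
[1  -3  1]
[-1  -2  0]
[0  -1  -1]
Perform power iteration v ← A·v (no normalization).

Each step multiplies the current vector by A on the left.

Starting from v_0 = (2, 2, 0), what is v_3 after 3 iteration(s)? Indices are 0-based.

v_0 = (2, 2, 0).
v_1 = A·v_0 = (-4, -6, -2).
v_2 = A·v_1 = (12, 16, 8).
v_3 = A·v_2 = (-28, -44, -24).

v_3 = (-28, -44, -24)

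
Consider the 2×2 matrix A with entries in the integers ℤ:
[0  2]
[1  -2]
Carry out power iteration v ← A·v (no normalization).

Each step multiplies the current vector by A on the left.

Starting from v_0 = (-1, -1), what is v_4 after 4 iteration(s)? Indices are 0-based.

v_0 = (-1, -1).
v_1 = A·v_0 = (-2, 1).
v_2 = A·v_1 = (2, -4).
v_3 = A·v_2 = (-8, 10).
v_4 = A·v_3 = (20, -28).

v_4 = (20, -28)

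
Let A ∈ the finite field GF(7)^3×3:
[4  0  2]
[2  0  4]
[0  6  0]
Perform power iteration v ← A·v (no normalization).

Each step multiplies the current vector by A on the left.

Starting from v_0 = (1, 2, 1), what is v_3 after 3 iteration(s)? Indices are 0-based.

v_3 = (5, 2, 3)

v_0 = (1, 2, 1).
v_1 = A·v_0 = (6, 6, 5).
v_2 = A·v_1 = (6, 4, 1).
v_3 = A·v_2 = (5, 2, 3).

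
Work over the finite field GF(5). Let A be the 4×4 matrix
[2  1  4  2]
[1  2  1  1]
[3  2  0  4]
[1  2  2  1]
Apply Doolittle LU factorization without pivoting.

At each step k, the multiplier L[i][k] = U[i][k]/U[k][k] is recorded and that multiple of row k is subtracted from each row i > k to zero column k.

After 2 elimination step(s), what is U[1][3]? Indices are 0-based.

U[1][3] = 0

k=0: U[0][0]=2
  eliminate (1,0): mult=3, new row 1: (0, 4, 4, 0); set L[1][0]=3
  eliminate (2,0): mult=4, new row 2: (0, 3, 4, 1); set L[2][0]=4
  eliminate (3,0): mult=3, new row 3: (0, 4, 0, 0); set L[3][0]=3
k=1: U[1][1]=4
  eliminate (2,1): mult=2, new row 2: (0, 0, 1, 1); set L[2][1]=2
  eliminate (3,1): mult=1, new row 3: (0, 0, 1, 0); set L[3][1]=1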